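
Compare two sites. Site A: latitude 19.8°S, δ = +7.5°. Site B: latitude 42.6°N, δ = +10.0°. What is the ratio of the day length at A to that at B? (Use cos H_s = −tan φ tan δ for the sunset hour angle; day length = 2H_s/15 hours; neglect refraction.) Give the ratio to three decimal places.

A: H_s = arccos(−tan -19.8° · tan 7.5°) = 87.28°, so 2H_s/15 = 11.6373 h.
B: H_s = arccos(−tan 42.6° · tan 10.0°) = 99.33°, so 2H_s/15 = 13.2440 h.
Ratio A/B = 11.6373 / 13.2440 = 0.8787.

0.879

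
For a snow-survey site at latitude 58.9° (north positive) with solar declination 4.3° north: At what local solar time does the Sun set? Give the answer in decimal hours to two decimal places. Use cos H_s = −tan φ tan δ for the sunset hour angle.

cos H_s = −tan(58.9°) · tan(4.3°) = -0.1246, so H_s = arccos(-0.1246) = 97.16°.
Sunset is at 12 + H_s/15 = 12 + 6.477 = 18.477 h local solar time.

18.48 h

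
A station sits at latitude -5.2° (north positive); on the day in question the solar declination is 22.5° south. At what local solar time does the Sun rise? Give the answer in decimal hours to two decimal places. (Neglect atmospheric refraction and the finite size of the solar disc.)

−tan φ tan δ = −(-0.0910)(-0.4142) = -0.0377; H_s = arccos(-0.0377) = 92.16°.
Sunrise is at 12 − H_s/15 = 12 − 6.144 = 5.856 h local solar time.

5.86 h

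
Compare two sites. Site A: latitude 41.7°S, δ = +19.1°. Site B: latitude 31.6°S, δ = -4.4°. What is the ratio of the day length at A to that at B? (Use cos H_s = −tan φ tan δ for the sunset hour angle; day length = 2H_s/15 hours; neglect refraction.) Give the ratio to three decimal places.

A: H_s = arccos(−tan -41.7° · tan 19.1°) = 72.03°, so 2H_s/15 = 9.6040 h.
B: H_s = arccos(−tan -31.6° · tan -4.4°) = 92.71°, so 2H_s/15 = 12.3613 h.
Ratio A/B = 9.6040 / 12.3613 = 0.7769.

0.777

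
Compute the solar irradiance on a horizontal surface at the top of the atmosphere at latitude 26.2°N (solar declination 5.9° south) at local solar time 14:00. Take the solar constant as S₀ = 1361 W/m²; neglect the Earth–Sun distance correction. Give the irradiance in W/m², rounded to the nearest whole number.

990 W/m²

Hour angle H = 15° × (14 − 12) = 30.00°.
With φ = 26.2°, δ = -5.9°, H = 30.00°: sin φ sin δ = -0.0454, cos φ cos δ cos H = 0.7729, so cos θ_z = 0.7275.
Top-of-atmosphere irradiance = S₀ cos θ_z = 1361 × 0.7275 = 990.13 W/m².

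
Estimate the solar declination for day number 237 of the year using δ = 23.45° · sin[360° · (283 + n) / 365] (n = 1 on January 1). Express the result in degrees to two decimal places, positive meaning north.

+10.69°

360 × (283 + 237) / 365 = 512.877°; sin(512.877°) = 0.4559.
δ = 23.45 × 0.4559 = 10.691° ≈ +10.69°.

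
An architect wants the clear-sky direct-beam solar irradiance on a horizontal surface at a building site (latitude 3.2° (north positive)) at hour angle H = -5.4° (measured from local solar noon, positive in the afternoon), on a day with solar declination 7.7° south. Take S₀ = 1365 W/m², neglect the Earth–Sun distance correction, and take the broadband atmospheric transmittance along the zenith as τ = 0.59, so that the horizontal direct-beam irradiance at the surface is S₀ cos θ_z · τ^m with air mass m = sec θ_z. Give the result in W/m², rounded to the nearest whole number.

778 W/m²

With φ = 3.2°, δ = -7.7°, H = -5.40°: sin φ sin δ = -0.0075, cos φ cos δ cos H = 0.9850, so cos θ_z = 0.9775.
Air mass m = 1/cos θ_z = 1/0.9775 = 1.023; τ^m = 0.59^1.023 = 0.5829.
Surface direct beam = 1365 × 0.9775 × 0.5829 = 777.76 W/m².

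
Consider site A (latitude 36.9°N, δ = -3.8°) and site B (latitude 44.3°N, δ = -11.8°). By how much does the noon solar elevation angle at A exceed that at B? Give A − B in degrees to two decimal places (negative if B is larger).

+15.40°

A: 90° − |36.9 − (-3.8)| = 49.30°.
B: 90° − |44.3 − (-11.8)| = 33.90°.
A − B = 49.30 − 33.90 = 15.40°.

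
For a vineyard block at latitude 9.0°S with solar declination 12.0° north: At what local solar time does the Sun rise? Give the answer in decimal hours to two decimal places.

6.13 h

cos H_s = −tan(-9.0°) · tan(12.0°) = 0.0337, so H_s = arccos(0.0337) = 88.07°.
Sunrise is at 12 − H_s/15 = 12 − 5.871 = 6.129 h local solar time.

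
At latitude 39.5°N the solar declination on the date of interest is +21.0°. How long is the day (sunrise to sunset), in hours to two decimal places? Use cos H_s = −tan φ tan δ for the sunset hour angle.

The sunset hour angle satisfies cos H_s = −tan φ tan δ = -0.3164, giving H_s = 108.45°.
Day length = 2 H_s / 15° h⁻¹ = 216.90° / 15 = 14.460 h.

14.46 hours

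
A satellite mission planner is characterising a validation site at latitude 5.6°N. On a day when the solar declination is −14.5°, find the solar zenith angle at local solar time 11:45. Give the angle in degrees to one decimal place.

Hour angle H = 15° × (11.75 − 12) = -3.75°.
With φ = 5.6°, δ = -14.5°, H = -3.75°: sin φ sin δ = -0.0244, cos φ cos δ cos H = 0.9615, so cos θ_z = 0.9371.
θ_z = arccos(0.9371) = 20.43°.

20.4°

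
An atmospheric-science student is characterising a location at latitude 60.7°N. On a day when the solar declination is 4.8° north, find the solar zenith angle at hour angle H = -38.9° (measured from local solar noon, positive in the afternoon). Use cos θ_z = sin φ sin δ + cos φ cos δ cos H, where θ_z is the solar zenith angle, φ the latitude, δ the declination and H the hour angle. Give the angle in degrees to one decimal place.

63.1°

cos θ_z = sin(60.7°) sin(4.8°) + cos(60.7°) cos(4.8°) cos(-38.90°) = 0.0730 + 0.3795 = 0.4525.
θ_z = arccos(0.4525) = 63.10°.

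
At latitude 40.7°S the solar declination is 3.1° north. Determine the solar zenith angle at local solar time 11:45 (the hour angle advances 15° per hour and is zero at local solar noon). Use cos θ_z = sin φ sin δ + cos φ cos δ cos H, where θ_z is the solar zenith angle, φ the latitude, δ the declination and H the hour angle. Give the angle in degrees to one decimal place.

43.9°

Hour angle H = 15° × (11.75 − 12) = -3.75°.
cos θ_z = sin φ sin δ + cos φ cos δ cos H = (-0.6521)(0.0541) + (0.7581)(0.9985)(0.9979) = 0.7201.
θ_z = arccos(0.7201) = 43.94°.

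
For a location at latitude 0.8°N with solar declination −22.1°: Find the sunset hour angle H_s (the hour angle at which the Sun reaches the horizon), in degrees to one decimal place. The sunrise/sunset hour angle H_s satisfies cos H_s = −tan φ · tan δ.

−tan φ tan δ = −(0.0140)(-0.4061) = 0.0057; H_s = arccos(0.0057) = 89.67°.

89.7°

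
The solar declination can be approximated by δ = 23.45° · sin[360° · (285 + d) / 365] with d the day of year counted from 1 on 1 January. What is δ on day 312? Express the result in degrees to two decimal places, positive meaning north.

360 × (285 + 312) / 365 = 588.822°; sin(588.822°) = -0.7527.
δ = 23.45 × -0.7527 = -17.651° ≈ -17.65°.

-17.65°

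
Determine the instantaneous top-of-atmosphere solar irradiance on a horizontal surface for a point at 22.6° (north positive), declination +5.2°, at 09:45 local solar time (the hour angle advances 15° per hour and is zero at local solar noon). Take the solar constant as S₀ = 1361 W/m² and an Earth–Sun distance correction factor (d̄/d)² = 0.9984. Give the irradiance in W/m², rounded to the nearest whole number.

1086 W/m²

Hour angle H = 15° × (9.75 − 12) = -33.75°.
With φ = 22.6°, δ = 5.2°, H = -33.75°: sin φ sin δ = 0.0348, cos φ cos δ cos H = 0.7645, so cos θ_z = 0.7993.
Top-of-atmosphere irradiance = S₀ (d̄/d)² cos θ_z = 1361 × 0.9984 × 0.7993 = 1086.11 W/m².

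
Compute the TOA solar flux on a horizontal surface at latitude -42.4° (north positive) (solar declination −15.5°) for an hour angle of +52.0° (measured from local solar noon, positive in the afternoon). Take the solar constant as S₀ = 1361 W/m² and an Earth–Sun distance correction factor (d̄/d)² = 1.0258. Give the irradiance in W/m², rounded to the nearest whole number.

863 W/m²

With φ = -42.4°, δ = -15.5°, H = 52.00°: sin φ sin δ = 0.1802, cos φ cos δ cos H = 0.4381, so cos θ_z = 0.6183.
Top-of-atmosphere irradiance = S₀ (d̄/d)² cos θ_z = 1361 × 1.0258 × 0.6183 = 863.22 W/m².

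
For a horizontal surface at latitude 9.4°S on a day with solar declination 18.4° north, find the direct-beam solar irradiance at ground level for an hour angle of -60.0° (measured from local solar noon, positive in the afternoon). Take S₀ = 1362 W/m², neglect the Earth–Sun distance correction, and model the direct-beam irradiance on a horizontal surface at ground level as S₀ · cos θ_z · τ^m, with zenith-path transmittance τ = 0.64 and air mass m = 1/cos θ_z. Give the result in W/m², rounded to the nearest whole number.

cos θ_z = sin φ sin δ + cos φ cos δ cos H = (-0.1633)(0.3156) + (0.9866)(0.9489)(0.5000) = 0.4166.
Air mass m = 1/cos θ_z = 1/0.4166 = 2.400; τ^m = 0.64^2.400 = 0.3426.
Surface direct beam = 1362 × 0.4166 × 0.3426 = 194.39 W/m².

194 W/m²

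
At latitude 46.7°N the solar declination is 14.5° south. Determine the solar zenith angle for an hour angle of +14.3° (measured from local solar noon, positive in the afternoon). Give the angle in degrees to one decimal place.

62.5°

With φ = 46.7°, δ = -14.5°, H = 14.30°: sin φ sin δ = -0.1822, cos φ cos δ cos H = 0.6434, so cos θ_z = 0.4612.
θ_z = arccos(0.4612) = 62.54°.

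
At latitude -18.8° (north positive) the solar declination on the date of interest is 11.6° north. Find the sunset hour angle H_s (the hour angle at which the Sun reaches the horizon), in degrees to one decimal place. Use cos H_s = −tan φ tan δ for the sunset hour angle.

The sunset hour angle satisfies cos H_s = −tan φ tan δ = 0.0699, giving H_s = 85.99°.

86.0°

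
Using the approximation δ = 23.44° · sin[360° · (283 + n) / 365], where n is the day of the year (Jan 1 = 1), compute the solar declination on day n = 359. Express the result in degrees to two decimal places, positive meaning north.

-23.40°

360 × (283 + 359) / 365 = 633.205°; sin(633.205°) = -0.9984.
δ = 23.44 × -0.9984 = -23.402° ≈ -23.40°.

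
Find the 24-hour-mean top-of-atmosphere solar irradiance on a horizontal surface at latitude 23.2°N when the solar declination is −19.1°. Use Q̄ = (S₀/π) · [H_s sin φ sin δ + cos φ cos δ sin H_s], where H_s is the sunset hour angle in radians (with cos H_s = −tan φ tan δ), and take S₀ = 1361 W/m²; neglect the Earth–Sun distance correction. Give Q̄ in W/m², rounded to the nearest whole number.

293 W/m²

cos H_s = −tan(23.2°) · tan(-19.1°) = 0.1484, so H_s = arccos(0.1484) = 81.47°. In radians, H_s = 1.4219.
H_s sin φ sin δ = 1.4219 × 0.3939 × -0.3272 = -0.1833.
cos φ cos δ sin H_s = 0.9191 × 0.9449 × 0.9889 = 0.8588.
Q̄ = (1361/π) × (-0.1833 + 0.8588) = 433.22 × 0.6755 = 292.64 W/m².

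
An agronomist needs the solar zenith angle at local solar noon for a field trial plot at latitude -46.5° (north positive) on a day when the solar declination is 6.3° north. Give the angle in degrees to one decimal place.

52.8°

At local solar noon the hour angle is zero, so the zenith angle is |φ − δ| = |-46.5° − (6.3°)| = 52.8°.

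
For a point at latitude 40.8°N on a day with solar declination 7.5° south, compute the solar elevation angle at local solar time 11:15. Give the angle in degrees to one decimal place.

Hour angle H = 15° × (11.25 − 12) = -11.25°.
With φ = 40.8°, δ = -7.5°, H = -11.25°: sin φ sin δ = -0.0853, cos φ cos δ cos H = 0.7361, so cos θ_z = 0.6508.
θ_z = arccos(0.6508) = 49.40°, so the elevation is 90° − 49.40° = 40.60°.

40.6°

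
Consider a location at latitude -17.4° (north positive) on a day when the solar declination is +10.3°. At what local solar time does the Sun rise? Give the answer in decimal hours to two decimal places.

The sunset hour angle satisfies cos H_s = −tan φ tan δ = 0.0570, giving H_s = 86.73°.
Sunrise is at 12 − H_s/15 = 12 − 5.782 = 6.218 h local solar time.

6.22 h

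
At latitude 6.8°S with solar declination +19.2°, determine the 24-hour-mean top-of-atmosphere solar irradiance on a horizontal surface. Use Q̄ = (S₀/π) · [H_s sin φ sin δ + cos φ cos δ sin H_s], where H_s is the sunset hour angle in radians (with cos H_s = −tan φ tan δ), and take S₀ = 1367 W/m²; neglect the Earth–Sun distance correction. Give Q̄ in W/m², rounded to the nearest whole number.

382 W/m²

cos H_s = −tan(-6.8°) · tan(19.2°) = 0.0415, so H_s = arccos(0.0415) = 87.62°. In radians, H_s = 1.5293.
H_s sin φ sin δ = 1.5293 × -0.1184 × 0.3289 = -0.0596.
cos φ cos δ sin H_s = 0.9930 × 0.9444 × 0.9991 = 0.9369.
Q̄ = (1367/π) × (-0.0596 + 0.9369) = 435.13 × 0.8773 = 381.74 W/m².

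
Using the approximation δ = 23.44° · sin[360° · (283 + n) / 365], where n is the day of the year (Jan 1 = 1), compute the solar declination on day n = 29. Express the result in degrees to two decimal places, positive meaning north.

360 × (283 + 29) / 365 = 307.726°; sin(307.726°) = -0.7909.
δ = 23.44 × -0.7909 = -18.539° ≈ -18.54°.

-18.54°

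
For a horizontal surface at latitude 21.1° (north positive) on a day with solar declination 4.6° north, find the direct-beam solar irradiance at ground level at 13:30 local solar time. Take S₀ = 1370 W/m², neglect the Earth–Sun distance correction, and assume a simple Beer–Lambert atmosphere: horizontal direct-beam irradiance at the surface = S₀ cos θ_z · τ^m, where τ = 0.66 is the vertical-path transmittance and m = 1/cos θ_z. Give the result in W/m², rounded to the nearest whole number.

762 W/m²

Hour angle H = 15° × (13.5 − 12) = 22.50°.
cos θ_z = sin(21.1°) sin(4.6°) + cos(21.1°) cos(4.6°) cos(22.50°) = 0.0289 + 0.8592 = 0.8881.
Air mass m = 1/cos θ_z = 1/0.8881 = 1.126; τ^m = 0.66^1.126 = 0.6263.
Surface direct beam = 1370 × 0.8881 × 0.6263 = 762.02 W/m².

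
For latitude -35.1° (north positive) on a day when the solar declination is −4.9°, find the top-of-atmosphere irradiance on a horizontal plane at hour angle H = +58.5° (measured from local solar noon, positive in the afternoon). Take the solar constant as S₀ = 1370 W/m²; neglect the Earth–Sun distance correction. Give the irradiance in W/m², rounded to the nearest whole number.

651 W/m²

cos θ_z = sin φ sin δ + cos φ cos δ cos H = (-0.5750)(-0.0854) + (0.8181)(0.9963)(0.5225) = 0.4750.
Top-of-atmosphere irradiance = S₀ cos θ_z = 1370 × 0.4750 = 650.75 W/m².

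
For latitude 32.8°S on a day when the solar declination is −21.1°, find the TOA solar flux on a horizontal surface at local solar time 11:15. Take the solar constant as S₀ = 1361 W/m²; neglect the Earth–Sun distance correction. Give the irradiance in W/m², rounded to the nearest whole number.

1312 W/m²

Hour angle H = 15° × (11.25 − 12) = -11.25°.
With φ = -32.8°, δ = -21.1°, H = -11.25°: sin φ sin δ = 0.1950, cos φ cos δ cos H = 0.7691, so cos θ_z = 0.9641.
Top-of-atmosphere irradiance = S₀ cos θ_z = 1361 × 0.9641 = 1312.14 W/m².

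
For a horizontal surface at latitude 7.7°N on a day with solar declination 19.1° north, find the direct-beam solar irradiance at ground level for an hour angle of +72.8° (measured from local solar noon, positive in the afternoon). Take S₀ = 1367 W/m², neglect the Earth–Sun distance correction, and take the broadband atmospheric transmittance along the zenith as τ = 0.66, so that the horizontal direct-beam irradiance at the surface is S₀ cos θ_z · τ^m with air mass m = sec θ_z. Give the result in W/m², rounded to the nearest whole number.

cos θ_z = sin φ sin δ + cos φ cos δ cos H = (0.1340)(0.3272) + (0.9910)(0.9449)(0.2957) = 0.3207.
Air mass m = 1/cos θ_z = 1/0.3207 = 3.118; τ^m = 0.66^3.118 = 0.2737.
Surface direct beam = 1367 × 0.3207 × 0.2737 = 119.99 W/m².

120 W/m²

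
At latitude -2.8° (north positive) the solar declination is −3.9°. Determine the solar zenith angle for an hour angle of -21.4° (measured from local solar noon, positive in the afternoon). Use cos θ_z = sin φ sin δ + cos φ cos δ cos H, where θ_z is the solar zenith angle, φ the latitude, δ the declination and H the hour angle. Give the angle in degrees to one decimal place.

21.4°

cos θ_z = sin φ sin δ + cos φ cos δ cos H = (-0.0488)(-0.0680) + (0.9988)(0.9977)(0.9311) = 0.9312.
θ_z = arccos(0.9312) = 21.38°.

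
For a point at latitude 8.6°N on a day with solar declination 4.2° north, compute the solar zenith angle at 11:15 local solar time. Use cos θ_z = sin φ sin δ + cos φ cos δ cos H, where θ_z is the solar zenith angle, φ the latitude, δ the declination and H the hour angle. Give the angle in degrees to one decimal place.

12.0°

Hour angle H = 15° × (11.25 − 12) = -11.25°.
cos θ_z = sin(8.6°) sin(4.2°) + cos(8.6°) cos(4.2°) cos(-11.25°) = 0.0110 + 0.9672 = 0.9782.
θ_z = arccos(0.9782) = 11.99°.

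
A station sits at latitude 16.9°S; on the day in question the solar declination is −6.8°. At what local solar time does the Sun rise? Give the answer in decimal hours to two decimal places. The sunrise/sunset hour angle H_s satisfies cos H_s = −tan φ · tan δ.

5.86 h

−tan φ tan δ = −(-0.3038)(-0.1192) = -0.0362; H_s = arccos(-0.0362) = 92.07°.
Sunrise is at 12 − H_s/15 = 12 − 6.138 = 5.862 h local solar time.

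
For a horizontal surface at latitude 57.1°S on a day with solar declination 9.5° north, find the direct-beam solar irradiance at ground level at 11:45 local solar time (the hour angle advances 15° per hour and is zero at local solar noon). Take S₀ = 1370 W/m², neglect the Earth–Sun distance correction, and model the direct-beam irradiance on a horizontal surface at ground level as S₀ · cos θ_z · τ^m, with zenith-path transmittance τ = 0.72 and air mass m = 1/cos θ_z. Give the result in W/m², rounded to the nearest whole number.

Hour angle H = 15° × (11.75 − 12) = -3.75°.
cos θ_z = sin φ sin δ + cos φ cos δ cos H = (-0.8396)(0.1650) + (0.5432)(0.9863)(0.9979) = 0.3961.
Air mass m = 1/cos θ_z = 1/0.3961 = 2.525; τ^m = 0.72^2.525 = 0.4363.
Surface direct beam = 1370 × 0.3961 × 0.4363 = 236.76 W/m².

237 W/m²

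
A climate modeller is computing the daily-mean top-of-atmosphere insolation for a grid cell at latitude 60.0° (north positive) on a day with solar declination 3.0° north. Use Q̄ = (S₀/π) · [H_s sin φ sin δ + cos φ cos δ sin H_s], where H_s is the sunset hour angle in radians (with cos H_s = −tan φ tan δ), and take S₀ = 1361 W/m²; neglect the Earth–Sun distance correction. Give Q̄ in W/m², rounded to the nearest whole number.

248 W/m²

−tan φ tan δ = −(1.7321)(0.0524) = -0.0908; H_s = arccos(-0.0908) = 95.21°. In radians, H_s = 1.6617.
H_s sin φ sin δ = 1.6617 × 0.8660 × 0.0523 = 0.0753.
cos φ cos δ sin H_s = 0.5000 × 0.9986 × 0.9959 = 0.4973.
Q̄ = (1361/π) × (0.0753 + 0.4973) = 433.22 × 0.5726 = 248.06 W/m².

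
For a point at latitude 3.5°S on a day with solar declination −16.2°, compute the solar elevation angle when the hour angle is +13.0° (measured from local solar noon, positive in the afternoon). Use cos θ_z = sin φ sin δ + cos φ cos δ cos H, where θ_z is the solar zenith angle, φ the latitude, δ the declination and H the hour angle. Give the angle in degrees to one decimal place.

cos θ_z = sin φ sin δ + cos φ cos δ cos H = (-0.0610)(-0.2790) + (0.9981)(0.9603)(0.9744) = 0.9510.
θ_z = arccos(0.9510) = 18.01°, so the elevation is 90° − 18.01° = 71.99°.

72.0°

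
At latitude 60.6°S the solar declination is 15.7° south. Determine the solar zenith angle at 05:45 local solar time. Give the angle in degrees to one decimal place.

Hour angle H = 15° × (5.75 − 12) = -93.75°.
cos θ_z = sin(-60.6°) sin(-15.7°) + cos(-60.6°) cos(-15.7°) cos(-93.75°) = 0.2358 + -0.0309 = 0.2049.
θ_z = arccos(0.2049) = 78.18°.

78.2°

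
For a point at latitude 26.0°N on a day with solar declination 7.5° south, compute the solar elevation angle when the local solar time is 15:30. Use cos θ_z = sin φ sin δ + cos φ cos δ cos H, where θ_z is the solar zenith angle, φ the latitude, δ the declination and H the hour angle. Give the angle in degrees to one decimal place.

Hour angle H = 15° × (15.5 − 12) = 52.50°.
cos θ_z = sin φ sin δ + cos φ cos δ cos H = (0.4384)(-0.1305) + (0.8988)(0.9914)(0.6088) = 0.4853.
θ_z = arccos(0.4853) = 60.97°, so the elevation is 90° − 60.97° = 29.03°.

29.0°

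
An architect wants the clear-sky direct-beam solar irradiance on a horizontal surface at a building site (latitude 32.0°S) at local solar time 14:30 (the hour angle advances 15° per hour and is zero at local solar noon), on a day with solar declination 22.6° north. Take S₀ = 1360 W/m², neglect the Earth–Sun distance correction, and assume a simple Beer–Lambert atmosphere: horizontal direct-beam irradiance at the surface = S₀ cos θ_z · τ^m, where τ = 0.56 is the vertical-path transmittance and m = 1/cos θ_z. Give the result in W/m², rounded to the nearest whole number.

142 W/m²

Hour angle H = 15° × (14.5 − 12) = 37.50°.
cos θ_z = sin(-32.0°) sin(22.6°) + cos(-32.0°) cos(22.6°) cos(37.50°) = -0.2036 + 0.6211 = 0.4175.
Air mass m = 1/cos θ_z = 1/0.4175 = 2.395; τ^m = 0.56^2.395 = 0.2494.
Surface direct beam = 1360 × 0.4175 × 0.2494 = 141.61 W/m².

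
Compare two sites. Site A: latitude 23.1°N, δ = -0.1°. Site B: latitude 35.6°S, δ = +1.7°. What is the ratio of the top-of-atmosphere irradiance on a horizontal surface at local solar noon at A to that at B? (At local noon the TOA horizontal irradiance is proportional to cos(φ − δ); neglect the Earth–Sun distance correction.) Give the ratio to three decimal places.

1.155

A: cos θ_z = cos(23.1° − (-0.1°)) = 0.9191.
B: cos θ_z = cos(-35.6° − (1.7°)) = 0.7955.
Ratio A/B = 0.9191 / 0.7955 = 1.1554.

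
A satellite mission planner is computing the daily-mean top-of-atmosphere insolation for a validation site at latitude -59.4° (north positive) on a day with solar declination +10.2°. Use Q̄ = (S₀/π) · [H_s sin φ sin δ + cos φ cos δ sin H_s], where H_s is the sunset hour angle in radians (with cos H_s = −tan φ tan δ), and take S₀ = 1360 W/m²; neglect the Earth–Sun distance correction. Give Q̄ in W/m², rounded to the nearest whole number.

123 W/m²

The sunset hour angle satisfies cos H_s = −tan φ tan δ = 0.3042, giving H_s = 72.29°. In radians, H_s = 1.2617.
H_s sin φ sin δ = 1.2617 × -0.8607 × 0.1771 = -0.1923.
cos φ cos δ sin H_s = 0.5090 × 0.9842 × 0.9526 = 0.4772.
Q̄ = (1360/π) × (-0.1923 + 0.4772) = 432.90 × 0.2849 = 123.33 W/m².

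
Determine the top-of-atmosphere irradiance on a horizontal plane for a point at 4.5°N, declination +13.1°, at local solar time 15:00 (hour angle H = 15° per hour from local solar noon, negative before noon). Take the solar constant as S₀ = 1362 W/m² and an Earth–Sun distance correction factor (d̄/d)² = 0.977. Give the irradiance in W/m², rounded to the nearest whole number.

Hour angle H = 15° × (15 − 12) = 45.00°.
With φ = 4.5°, δ = 13.1°, H = 45.00°: sin φ sin δ = 0.0178, cos φ cos δ cos H = 0.6866, so cos θ_z = 0.7044.
Top-of-atmosphere irradiance = S₀ (d̄/d)² cos θ_z = 1362 × 0.977 × 0.7044 = 937.33 W/m².

937 W/m²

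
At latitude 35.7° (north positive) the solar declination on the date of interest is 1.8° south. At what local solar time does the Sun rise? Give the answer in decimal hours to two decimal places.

6.09 h

−tan φ tan δ = −(0.7186)(-0.0314) = 0.0226; H_s = arccos(0.0226) = 88.71°.
Sunrise is at 12 − H_s/15 = 12 − 5.914 = 6.086 h local solar time.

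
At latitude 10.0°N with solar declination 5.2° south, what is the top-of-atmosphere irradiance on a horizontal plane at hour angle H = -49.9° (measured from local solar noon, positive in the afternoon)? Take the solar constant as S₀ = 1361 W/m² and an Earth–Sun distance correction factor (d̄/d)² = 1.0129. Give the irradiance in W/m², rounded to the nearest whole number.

849 W/m²

With φ = 10.0°, δ = -5.2°, H = -49.90°: sin φ sin δ = -0.0157, cos φ cos δ cos H = 0.6317, so cos θ_z = 0.6160.
Top-of-atmosphere irradiance = S₀ (d̄/d)² cos θ_z = 1361 × 1.0129 × 0.6160 = 849.19 W/m².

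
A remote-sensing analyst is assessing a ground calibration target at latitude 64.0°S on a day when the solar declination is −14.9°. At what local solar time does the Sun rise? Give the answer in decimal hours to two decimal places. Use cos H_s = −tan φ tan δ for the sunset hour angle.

3.80 h

The sunset hour angle satisfies cos H_s = −tan φ tan δ = -0.5455, giving H_s = 123.06°.
Sunrise is at 12 − H_s/15 = 12 − 8.204 = 3.796 h local solar time.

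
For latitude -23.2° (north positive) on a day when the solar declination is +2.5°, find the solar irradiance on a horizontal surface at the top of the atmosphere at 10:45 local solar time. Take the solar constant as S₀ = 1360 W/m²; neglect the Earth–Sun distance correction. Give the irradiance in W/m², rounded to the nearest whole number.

1159 W/m²

Hour angle H = 15° × (10.75 − 12) = -18.75°.
With φ = -23.2°, δ = 2.5°, H = -18.75°: sin φ sin δ = -0.0172, cos φ cos δ cos H = 0.8695, so cos θ_z = 0.8523.
Top-of-atmosphere irradiance = S₀ cos θ_z = 1360 × 0.8523 = 1159.13 W/m².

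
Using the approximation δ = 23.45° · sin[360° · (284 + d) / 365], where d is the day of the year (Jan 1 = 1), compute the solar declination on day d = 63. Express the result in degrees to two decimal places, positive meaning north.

360 × (284 + 63) / 365 = 342.247°; sin(342.247°) = -0.3049.
δ = 23.45 × -0.3049 = -7.150° ≈ -7.15°.

-7.15°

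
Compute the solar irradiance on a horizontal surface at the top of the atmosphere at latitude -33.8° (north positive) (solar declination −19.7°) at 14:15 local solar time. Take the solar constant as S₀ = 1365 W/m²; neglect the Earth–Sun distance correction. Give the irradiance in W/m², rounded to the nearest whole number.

1144 W/m²

Hour angle H = 15° × (14.25 − 12) = 33.75°.
cos θ_z = sin φ sin δ + cos φ cos δ cos H = (-0.5563)(-0.3371) + (0.8310)(0.9415)(0.8315) = 0.8381.
Top-of-atmosphere irradiance = S₀ cos θ_z = 1365 × 0.8381 = 1144.01 W/m².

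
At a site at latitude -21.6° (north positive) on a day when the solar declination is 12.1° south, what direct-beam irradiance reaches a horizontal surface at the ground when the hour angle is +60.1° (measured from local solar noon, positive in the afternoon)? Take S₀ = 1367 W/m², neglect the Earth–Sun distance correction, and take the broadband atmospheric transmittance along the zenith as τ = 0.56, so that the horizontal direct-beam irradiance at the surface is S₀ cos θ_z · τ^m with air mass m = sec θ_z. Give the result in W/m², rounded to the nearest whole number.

243 W/m²

cos θ_z = sin φ sin δ + cos φ cos δ cos H = (-0.3681)(-0.2096) + (0.9298)(0.9778)(0.4985) = 0.5304.
Air mass m = 1/cos θ_z = 1/0.5304 = 1.885; τ^m = 0.56^1.885 = 0.3352.
Surface direct beam = 1367 × 0.5304 × 0.3352 = 243.04 W/m².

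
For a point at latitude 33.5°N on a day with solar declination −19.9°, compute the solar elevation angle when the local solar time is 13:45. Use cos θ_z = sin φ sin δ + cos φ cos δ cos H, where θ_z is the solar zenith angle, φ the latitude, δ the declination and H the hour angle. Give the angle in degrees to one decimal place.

Hour angle H = 15° × (13.75 − 12) = 26.25°.
cos θ_z = sin φ sin δ + cos φ cos δ cos H = (0.5519)(-0.3404) + (0.8339)(0.9403)(0.8969) = 0.5154.
θ_z = arccos(0.5154) = 58.98°, so the elevation is 90° − 58.98° = 31.02°.

31.0°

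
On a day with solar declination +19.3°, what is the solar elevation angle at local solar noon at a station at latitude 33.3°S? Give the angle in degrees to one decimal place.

37.4°

At local solar noon the hour angle is zero, so the elevation is 90° − |φ − δ| = 90° − |-33.3° − (19.3°)| = 90° − 52.6° = 37.4°.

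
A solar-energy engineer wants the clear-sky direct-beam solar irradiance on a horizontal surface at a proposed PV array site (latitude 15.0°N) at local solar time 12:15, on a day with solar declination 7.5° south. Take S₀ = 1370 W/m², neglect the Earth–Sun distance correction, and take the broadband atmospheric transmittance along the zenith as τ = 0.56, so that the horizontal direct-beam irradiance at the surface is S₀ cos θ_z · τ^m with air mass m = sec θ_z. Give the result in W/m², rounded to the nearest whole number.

Hour angle H = 15° × (12.25 − 12) = 3.75°.
cos θ_z = sin φ sin δ + cos φ cos δ cos H = (0.2588)(-0.1305) + (0.9659)(0.9914)(0.9979) = 0.9218.
Air mass m = 1/cos θ_z = 1/0.9218 = 1.085; τ^m = 0.56^1.085 = 0.5331.
Surface direct beam = 1370 × 0.9218 × 0.5331 = 673.23 W/m².

673 W/m²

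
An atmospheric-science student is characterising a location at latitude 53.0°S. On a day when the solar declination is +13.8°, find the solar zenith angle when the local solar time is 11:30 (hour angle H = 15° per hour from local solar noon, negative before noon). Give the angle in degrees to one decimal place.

Hour angle H = 15° × (11.5 − 12) = -7.50°.
With φ = -53.0°, δ = 13.8°, H = -7.50°: sin φ sin δ = -0.1905, cos φ cos δ cos H = 0.5794, so cos θ_z = 0.3889.
θ_z = arccos(0.3889) = 67.11°.

67.1°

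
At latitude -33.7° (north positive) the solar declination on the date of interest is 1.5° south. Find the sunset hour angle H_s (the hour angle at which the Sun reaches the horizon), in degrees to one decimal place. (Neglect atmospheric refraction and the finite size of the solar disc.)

91.0°

−tan φ tan δ = −(-0.6669)(-0.0262) = -0.0175; H_s = arccos(-0.0175) = 91.00°.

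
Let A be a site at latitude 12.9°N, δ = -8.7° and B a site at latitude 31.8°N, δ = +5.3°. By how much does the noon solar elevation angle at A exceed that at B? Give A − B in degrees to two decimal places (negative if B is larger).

+4.90°

A: 90° − |12.9 − (-8.7)| = 68.40°.
B: 90° − |31.8 − (5.3)| = 63.50°.
A − B = 68.40 − 63.50 = 4.90°.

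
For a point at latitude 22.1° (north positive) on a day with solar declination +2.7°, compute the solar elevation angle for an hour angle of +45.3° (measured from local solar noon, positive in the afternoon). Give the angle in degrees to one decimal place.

42.0°

cos θ_z = sin(22.1°) sin(2.7°) + cos(22.1°) cos(2.7°) cos(45.30°) = 0.0177 + 0.6510 = 0.6687.
θ_z = arccos(0.6687) = 48.03°, so the elevation is 90° − 48.03° = 41.97°.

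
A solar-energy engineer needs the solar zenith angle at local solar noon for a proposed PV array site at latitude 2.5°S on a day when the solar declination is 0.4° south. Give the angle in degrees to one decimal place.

2.1°

At local solar noon the hour angle is zero, so the zenith angle is |φ − δ| = |-2.5° − (-0.4°)| = 2.1°.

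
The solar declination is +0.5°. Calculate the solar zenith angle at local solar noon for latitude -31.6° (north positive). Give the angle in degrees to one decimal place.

At local solar noon the hour angle is zero, so the zenith angle is |φ − δ| = |-31.6° − (0.5°)| = 32.1°.

32.1°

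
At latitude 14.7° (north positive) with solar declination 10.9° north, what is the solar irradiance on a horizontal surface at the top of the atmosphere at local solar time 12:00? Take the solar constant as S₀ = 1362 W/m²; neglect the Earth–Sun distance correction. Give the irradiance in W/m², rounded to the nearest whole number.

Hour angle H = 15° × (12 − 12) = 0.00°.
cos θ_z = sin φ sin δ + cos φ cos δ cos H = (0.2538)(0.1891) + (0.9673)(0.9820)(1.0000) = 0.9979.
Top-of-atmosphere irradiance = S₀ cos θ_z = 1362 × 0.9979 = 1359.14 W/m².

1359 W/m²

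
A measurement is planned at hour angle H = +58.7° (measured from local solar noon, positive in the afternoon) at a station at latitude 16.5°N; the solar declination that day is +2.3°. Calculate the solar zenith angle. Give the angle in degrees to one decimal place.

cos θ_z = sin(16.5°) sin(2.3°) + cos(16.5°) cos(2.3°) cos(58.70°) = 0.0114 + 0.4977 = 0.5091.
θ_z = arccos(0.5091) = 59.40°.

59.4°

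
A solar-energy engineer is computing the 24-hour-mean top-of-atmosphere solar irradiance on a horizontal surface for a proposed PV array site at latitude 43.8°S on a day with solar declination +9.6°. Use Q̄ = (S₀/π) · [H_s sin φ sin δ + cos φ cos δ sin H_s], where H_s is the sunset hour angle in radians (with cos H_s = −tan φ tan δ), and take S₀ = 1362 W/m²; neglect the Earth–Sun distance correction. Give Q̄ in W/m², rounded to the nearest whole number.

cos H_s = −tan(-43.8°) · tan(9.6°) = 0.1622, so H_s = arccos(0.1622) = 80.67°. In radians, H_s = 1.4080.
H_s sin φ sin δ = 1.4080 × -0.6921 × 0.1668 = -0.1625.
cos φ cos δ sin H_s = 0.7218 × 0.9860 × 0.9868 = 0.7023.
Q̄ = (1362/π) × (-0.1625 + 0.7023) = 433.54 × 0.5398 = 234.02 W/m².

234 W/m²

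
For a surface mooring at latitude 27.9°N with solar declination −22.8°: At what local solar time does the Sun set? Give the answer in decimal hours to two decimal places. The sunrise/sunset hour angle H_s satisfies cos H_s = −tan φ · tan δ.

17.14 h

cos H_s = −tan(27.9°) · tan(-22.8°) = 0.2226, so H_s = arccos(0.2226) = 77.14°.
Sunset is at 12 + H_s/15 = 12 + 5.143 = 17.143 h local solar time.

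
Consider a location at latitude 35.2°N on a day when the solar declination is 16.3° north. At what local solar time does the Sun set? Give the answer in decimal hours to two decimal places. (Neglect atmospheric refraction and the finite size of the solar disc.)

cos H_s = −tan(35.2°) · tan(16.3°) = -0.2063, so H_s = arccos(-0.2063) = 101.91°.
Sunset is at 12 + H_s/15 = 12 + 6.794 = 18.794 h local solar time.

18.79 h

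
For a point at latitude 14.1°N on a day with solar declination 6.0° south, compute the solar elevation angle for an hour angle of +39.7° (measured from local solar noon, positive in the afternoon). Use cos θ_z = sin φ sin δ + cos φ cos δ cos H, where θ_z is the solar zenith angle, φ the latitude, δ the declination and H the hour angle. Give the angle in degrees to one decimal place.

cos θ_z = sin φ sin δ + cos φ cos δ cos H = (0.2436)(-0.1045) + (0.9699)(0.9945)(0.7694) = 0.7167.
θ_z = arccos(0.7167) = 44.22°, so the elevation is 90° − 44.22° = 45.78°.

45.8°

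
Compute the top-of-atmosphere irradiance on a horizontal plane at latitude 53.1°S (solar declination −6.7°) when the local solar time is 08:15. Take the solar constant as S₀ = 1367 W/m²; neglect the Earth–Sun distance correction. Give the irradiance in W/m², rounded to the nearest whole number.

Hour angle H = 15° × (8.25 − 12) = -56.25°.
With φ = -53.1°, δ = -6.7°, H = -56.25°: sin φ sin δ = 0.0933, cos φ cos δ cos H = 0.3313, so cos θ_z = 0.4246.
Top-of-atmosphere irradiance = S₀ cos θ_z = 1367 × 0.4246 = 580.43 W/m².

580 W/m²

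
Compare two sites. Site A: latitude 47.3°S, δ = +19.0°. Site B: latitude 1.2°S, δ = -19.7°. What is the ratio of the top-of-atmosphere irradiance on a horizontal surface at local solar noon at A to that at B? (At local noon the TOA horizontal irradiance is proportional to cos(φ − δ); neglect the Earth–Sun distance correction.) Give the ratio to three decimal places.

0.424

A: cos θ_z = cos(-47.3° − (19.0°)) = 0.4019.
B: cos θ_z = cos(-1.2° − (-19.7°)) = 0.9483.
Ratio A/B = 0.4019 / 0.9483 = 0.4238.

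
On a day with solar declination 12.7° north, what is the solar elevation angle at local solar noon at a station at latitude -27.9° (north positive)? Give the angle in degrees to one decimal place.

49.4°

At local solar noon the hour angle is zero, so the elevation is 90° − |φ − δ| = 90° − |-27.9° − (12.7°)| = 90° − 40.6° = 49.4°.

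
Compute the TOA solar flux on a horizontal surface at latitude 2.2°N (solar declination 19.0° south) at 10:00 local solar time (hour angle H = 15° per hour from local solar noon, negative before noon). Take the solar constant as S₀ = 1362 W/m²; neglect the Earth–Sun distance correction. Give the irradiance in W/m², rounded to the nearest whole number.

1097 W/m²

Hour angle H = 15° × (10 − 12) = -30.00°.
With φ = 2.2°, δ = -19.0°, H = -30.00°: sin φ sin δ = -0.0125, cos φ cos δ cos H = 0.8182, so cos θ_z = 0.8057.
Top-of-atmosphere irradiance = S₀ cos θ_z = 1362 × 0.8057 = 1097.36 W/m².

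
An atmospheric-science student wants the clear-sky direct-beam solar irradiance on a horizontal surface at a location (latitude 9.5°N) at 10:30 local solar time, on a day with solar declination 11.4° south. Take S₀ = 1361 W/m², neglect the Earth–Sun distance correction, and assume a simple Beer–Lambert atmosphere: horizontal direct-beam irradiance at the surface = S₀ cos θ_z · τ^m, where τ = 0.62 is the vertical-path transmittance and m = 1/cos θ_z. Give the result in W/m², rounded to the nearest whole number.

672 W/m²

Hour angle H = 15° × (10.5 − 12) = -22.50°.
With φ = 9.5°, δ = -11.4°, H = -22.50°: sin φ sin δ = -0.0326, cos φ cos δ cos H = 0.8932, so cos θ_z = 0.8606.
Air mass m = 1/cos θ_z = 1/0.8606 = 1.162; τ^m = 0.62^1.162 = 0.5738.
Surface direct beam = 1361 × 0.8606 × 0.5738 = 672.08 W/m².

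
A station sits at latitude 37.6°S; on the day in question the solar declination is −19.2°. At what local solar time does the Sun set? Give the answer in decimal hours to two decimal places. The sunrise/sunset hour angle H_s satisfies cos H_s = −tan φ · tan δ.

−tan φ tan δ = −(-0.7701)(-0.3482) = -0.2681; H_s = arccos(-0.2681) = 105.55°.
Sunset is at 12 + H_s/15 = 12 + 7.037 = 19.037 h local solar time.

19.04 h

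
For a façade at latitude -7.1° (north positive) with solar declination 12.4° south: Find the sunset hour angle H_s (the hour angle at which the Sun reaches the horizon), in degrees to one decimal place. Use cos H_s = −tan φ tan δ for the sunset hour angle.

−tan φ tan δ = −(-0.1246)(-0.2199) = -0.0274; H_s = arccos(-0.0274) = 91.57°.

91.6°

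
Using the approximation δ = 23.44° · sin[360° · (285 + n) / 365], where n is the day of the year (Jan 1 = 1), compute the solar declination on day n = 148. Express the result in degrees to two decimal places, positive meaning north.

360 × (285 + 148) / 365 = 427.068°; sin(427.068°) = 0.9210.
δ = 23.44 × 0.9210 = 21.588° ≈ +21.59°.

+21.59°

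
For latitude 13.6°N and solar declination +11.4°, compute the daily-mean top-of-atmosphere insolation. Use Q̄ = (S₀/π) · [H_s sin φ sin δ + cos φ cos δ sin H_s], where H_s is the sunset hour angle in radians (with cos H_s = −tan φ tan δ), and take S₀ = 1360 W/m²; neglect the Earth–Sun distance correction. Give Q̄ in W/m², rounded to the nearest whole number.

445 W/m²

−tan φ tan δ = −(0.2419)(0.2016) = -0.0488; H_s = arccos(-0.0488) = 92.80°. In radians, H_s = 1.6197.
H_s sin φ sin δ = 1.6197 × 0.2351 × 0.1977 = 0.0753.
cos φ cos δ sin H_s = 0.9720 × 0.9803 × 0.9988 = 0.9517.
Q̄ = (1360/π) × (0.0753 + 0.9517) = 432.90 × 1.0270 = 444.59 W/m².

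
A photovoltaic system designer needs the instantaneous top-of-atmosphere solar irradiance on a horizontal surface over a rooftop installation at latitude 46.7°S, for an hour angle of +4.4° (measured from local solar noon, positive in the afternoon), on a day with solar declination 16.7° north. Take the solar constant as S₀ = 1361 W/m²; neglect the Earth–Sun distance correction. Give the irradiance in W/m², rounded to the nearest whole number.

cos θ_z = sin φ sin δ + cos φ cos δ cos H = (-0.7278)(0.2874) + (0.6858)(0.9578)(0.9971) = 0.4458.
Top-of-atmosphere irradiance = S₀ cos θ_z = 1361 × 0.4458 = 606.73 W/m².

607 W/m²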